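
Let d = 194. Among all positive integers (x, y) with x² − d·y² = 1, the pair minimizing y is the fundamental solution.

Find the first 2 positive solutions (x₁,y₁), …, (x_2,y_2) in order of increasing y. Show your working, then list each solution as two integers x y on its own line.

195 14
76049 5460

√194 = [13; 1,12,1,26, …], period ℓ=4 (even) → k=3
a_0=13:  p_0=13·1+0=13,  q_0=13·0+1=1
a_1=1:  p_1=1·13+1=14,  q_1=1·1+0=1
a_2=12:  p_2=12·14+13=181,  q_2=12·1+1=13
a_3=1:  p_3=1·181+14=195,  q_3=1·13+1=14
fundamental: x₁=195, y₁=14  (since 38025 − 194·196 = 1)
n=2: (195,14)∘(195,14) = (195·195+194·14·14, 195·14+14·195) = (76049,5460)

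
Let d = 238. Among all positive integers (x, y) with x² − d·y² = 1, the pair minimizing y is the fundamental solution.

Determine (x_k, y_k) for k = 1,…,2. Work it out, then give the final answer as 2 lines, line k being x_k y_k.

√238 = [15; 2,2,1,14,1,2,2,30, …], period ℓ=8 (even) → k=7
i=0: a=15 ⇒ p=15, q=1
…
i=3: a=1 ⇒ p=108, q=7
i=4: a=14 ⇒ p=1589, q=103
i=5: a=1 ⇒ p=1697, q=110
i=6: a=2 ⇒ p=4983, q=323
i=7: a=2 ⇒ p=11663, q=756
fundamental: x₁=11663, y₁=756  (since 136025569 − 238·571536 = 1)
(x_2, y_2) = (11663·11663 + 238·756·756, 11663·756 + 756·11663) = (272051137, 17634456)

11663 756
272051137 17634456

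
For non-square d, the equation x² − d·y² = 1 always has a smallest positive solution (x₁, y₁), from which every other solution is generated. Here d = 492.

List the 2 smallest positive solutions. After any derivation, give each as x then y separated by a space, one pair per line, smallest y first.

d=492: √d = [22; 5,1,1,10,1,1,5,44] (ℓ=8, even), read p_7/q_7
a_0=22:  p_0=22·1+0=22,  q_0=22·0+1=1
…
a_2=1:  p_2=1·111+22=133,  q_2=1·5+1=6
…
a_4=10:  p_4=10·244+133=2573,  q_4=10·11+6=116
a_5=1:  p_5=1·2573+244=2817,  q_5=1·116+11=127
a_6=1:  p_6=1·2817+2573=5390,  q_6=1·127+116=243
a_7=5:  p_7=5·5390+2817=29767,  q_7=5·243+127=1342
→ (29767, 1342).  Check: 29767²=886074289, 492·1342²=886074288, difference 1.
n=2: (29767,1342)∘(29767,1342) = (29767·29767+492·1342·1342, 29767·1342+1342·29767) = (1772148577,79894628)

29767 1342
1772148577 79894628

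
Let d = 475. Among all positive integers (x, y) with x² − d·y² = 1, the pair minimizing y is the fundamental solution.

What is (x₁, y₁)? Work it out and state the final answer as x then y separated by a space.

57799 2652

√475 → a₀=21, period (1,3,1,6,2,6,1,3,1,42); ℓ=10 even so k=9
step 0: (21, 1)  from 21·(1,0) + (0,1)
step 1: (22, 1)  from 1·(21,1) + (1,0)
…
step 4: (741, 34)  from 6·(109,5) + (87,4)
…
step 6: (10287, 472)  from 6·(1591,73) + (741,34)
…
step 8: (45921, 2107)  from 3·(11878,545) + (10287,472)
step 9: (57799, 2652)  from 1·(45921,2107) + (11878,545)
(x₁, y₁) = (57799, 2652);  57799² − 475·2652² = 1 ✓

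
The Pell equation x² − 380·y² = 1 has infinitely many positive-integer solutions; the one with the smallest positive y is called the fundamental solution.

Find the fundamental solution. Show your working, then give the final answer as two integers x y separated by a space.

√380 → a₀=19, period (2,38); ℓ=2 even so k=1
step 0: (19, 1)  from 19·(1,0) + (0,1)
step 1: (39, 2)  from 2·(19,1) + (1,0)
→ (39, 2).  Check: 39²=1521, 380·2²=1520, difference 1.

39 2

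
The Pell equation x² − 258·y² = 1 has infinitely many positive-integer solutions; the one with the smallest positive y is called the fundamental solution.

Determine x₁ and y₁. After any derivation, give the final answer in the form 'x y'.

d=258: √d = [16; 16,32] (ℓ=2, even), read p_1/q_1
a_0=16:  p_0=16·1+0=16,  q_0=16·0+1=1
a_1=16:  p_1=16·16+1=257,  q_1=16·1+0=16
→ (257, 16).  Check: 257²=66049, 258·16²=66048, difference 1.

257 16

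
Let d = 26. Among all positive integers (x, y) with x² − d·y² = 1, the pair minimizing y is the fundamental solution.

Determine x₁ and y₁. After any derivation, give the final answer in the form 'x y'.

√26 = [5; 10, …], period ℓ=1 (odd) → k=1
k=0  a_k=5  p_k/q_k = 5/1
k=1  a_k=10  p_k/q_k = 51/10
fundamental: x₁=51, y₁=10  (since 2601 − 26·100 = 1)

51 10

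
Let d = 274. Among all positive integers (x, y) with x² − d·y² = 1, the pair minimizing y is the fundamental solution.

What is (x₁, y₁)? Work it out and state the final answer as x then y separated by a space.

[16; 1,1,4,4,1,1,32] for √274; ℓ=7 ⇒ convergent index 13
i=0: a=16 ⇒ p=16, q=1
i=1: a=1 ⇒ p=17, q=1
…
i=3: a=4 ⇒ p=149, q=9
i=4: a=4 ⇒ p=629, q=38
i=5: a=1 ⇒ p=778, q=47
i=6: a=1 ⇒ p=1407, q=85
i=7: a=32 ⇒ p=45802, q=2767
…
i=9: a=1 ⇒ p=93011, q=5619
i=10: a=4 ⇒ p=419253, q=25328
…
i=12: a=1 ⇒ p=2189276, q=132259
i=13: a=1 ⇒ p=3959299, q=239190
fundamental: x₁=3959299, y₁=239190  (since 15676048571401 − 274·57211856100 = 1)

3959299 239190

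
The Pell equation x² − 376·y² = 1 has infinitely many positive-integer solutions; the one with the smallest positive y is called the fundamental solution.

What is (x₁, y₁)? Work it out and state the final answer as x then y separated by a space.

2143295 110532

d=376: √d = [19; 2,1,1,3,1,…,1,2,38] (ℓ=16, even), read p_15/q_15
step 0: (19, 1)  from 19·(1,0) + (0,1)
step 1: (39, 2)  from 2·(19,1) + (1,0)
…
step 6: (1241, 64)  from 2·(446,23) + (349,18)
step 7: (2928, 151)  from 2·(1241,64) + (446,23)
…
step 9: (28834, 1487)  from 2·(12953,668) + (2928,151)
…
step 11: (99455, 5129)  from 1·(70621,3642) + (28834,1487)
…
step 14: (837427, 43187)  from 1·(468441,24158) + (368986,19029)
step 15: (2143295, 110532)  from 2·(837427,43187) + (468441,24158)
(x₁, y₁) = (2143295, 110532);  2143295² − 376·110532² = 1 ✓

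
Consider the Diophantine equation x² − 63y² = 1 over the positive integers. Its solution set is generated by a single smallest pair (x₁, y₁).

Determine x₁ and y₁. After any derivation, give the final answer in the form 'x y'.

[7; 1,14] for √63; ℓ=2 ⇒ convergent index 1
step 0: (7, 1)  from 7·(1,0) + (0,1)
step 1: (8, 1)  from 1·(7,1) + (1,0)
(x₁, y₁) = (8, 1);  8² − 63·1² = 1 ✓

8 1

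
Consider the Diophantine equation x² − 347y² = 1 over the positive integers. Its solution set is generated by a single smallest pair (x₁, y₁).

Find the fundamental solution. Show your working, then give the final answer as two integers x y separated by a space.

641602 34443

√347 = [18; 1,1,1,2,4,…,1,1,36, …], period ℓ=14 (even) → k=13
k=0  a_k=18  p_k/q_k = 18/1
k=1  a_k=1  p_k/q_k = 19/1
…
k=4  a_k=2  p_k/q_k = 149/8
…
k=8  a_k=1  p_k/q_k = 15070/809
…
k=11  a_k=1  p_k/q_k = 238717/12815
k=12  a_k=1  p_k/q_k = 402885/21628
k=13  a_k=1  p_k/q_k = 641602/34443
fundamental: x₁=641602, y₁=34443  (since 411653126404 − 347·1186320249 = 1)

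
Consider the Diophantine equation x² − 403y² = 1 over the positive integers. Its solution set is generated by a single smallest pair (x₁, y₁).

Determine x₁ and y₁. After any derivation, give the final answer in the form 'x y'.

√403 → a₀=20, period (13,2,1,3,1,3,1,2,13,40); ℓ=10 even so k=9
step 0: (20, 1)  from 20·(1,0) + (0,1)
step 1: (261, 13)  from 13·(20,1) + (1,0)
…
step 3: (803, 40)  from 1·(542,27) + (261,13)
step 4: (2951, 147)  from 3·(803,40) + (542,27)
step 5: (3754, 187)  from 1·(2951,147) + (803,40)
…
step 7: (17967, 895)  from 1·(14213,708) + (3754,187)
step 8: (50147, 2498)  from 2·(17967,895) + (14213,708)
step 9: (669878, 33369)  from 13·(50147,2498) + (17967,895)
fundamental: x₁=669878, y₁=33369  (since 448736534884 − 403·1113490161 = 1)

669878 33369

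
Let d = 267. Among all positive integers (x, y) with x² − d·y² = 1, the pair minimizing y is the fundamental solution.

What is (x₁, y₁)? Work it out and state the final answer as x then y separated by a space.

2402 147

√267 → a₀=16, period (2,1,15,1,2,32); ℓ=6 even so k=5
a_0=16:  p_0=16·1+0=16,  q_0=16·0+1=1
…
a_4=1:  p_4=1·768+49=817,  q_4=1·47+3=50
a_5=2:  p_5=2·817+768=2402,  q_5=2·50+47=147
→ (2402, 147).  Check: 2402²=5769604, 267·147²=5769603, difference 1.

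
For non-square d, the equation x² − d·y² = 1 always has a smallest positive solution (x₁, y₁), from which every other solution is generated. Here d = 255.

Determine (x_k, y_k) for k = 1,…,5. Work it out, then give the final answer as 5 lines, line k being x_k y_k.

16 1
511 32
16336 1023
522241 32704
16695376 1045505

√255 → a₀=15, period (1,30); ℓ=2 even so k=1
i=0: a=15 ⇒ p=15, q=1
i=1: a=1 ⇒ p=16, q=1
fundamental: x₁=16, y₁=1  (since 256 − 255·1 = 1)
(16+1√255)^2 = 511 + 32√255
(16+1√255)^3 = 16336 + 1023√255
(16+1√255)^4 = 522241 + 32704√255
(16+1√255)^5 = 16695376 + 1045505√255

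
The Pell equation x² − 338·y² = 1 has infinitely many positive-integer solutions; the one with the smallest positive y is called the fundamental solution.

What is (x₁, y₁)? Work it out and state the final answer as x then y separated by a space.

d=338: √d = [18; 2,1,1,2,36] (ℓ=5, odd), read p_9/q_9
step 0: (18, 1)  from 18·(1,0) + (0,1)
…
step 2: (55, 3)  from 1·(37,2) + (18,1)
…
step 4: (239, 13)  from 2·(92,5) + (55,3)
step 5: (8696, 473)  from 36·(239,13) + (92,5)
step 6: (17631, 959)  from 2·(8696,473) + (239,13)
step 7: (26327, 1432)  from 1·(17631,959) + (8696,473)
step 8: (43958, 2391)  from 1·(26327,1432) + (17631,959)
step 9: (114243, 6214)  from 2·(43958,2391) + (26327,1432)
fundamental: x₁=114243, y₁=6214  (since 13051463049 − 338·38613796 = 1)

114243 6214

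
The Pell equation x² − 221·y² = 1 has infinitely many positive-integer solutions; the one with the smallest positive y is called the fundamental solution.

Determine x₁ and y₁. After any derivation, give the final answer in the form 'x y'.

[14; 1,6,2,6,1,28] for √221; ℓ=6 ⇒ convergent index 5
i=0: a=14 ⇒ p=14, q=1
i=1: a=1 ⇒ p=15, q=1
i=2: a=6 ⇒ p=104, q=7
i=3: a=2 ⇒ p=223, q=15
i=4: a=6 ⇒ p=1442, q=97
i=5: a=1 ⇒ p=1665, q=112
fundamental: x₁=1665, y₁=112  (since 2772225 − 221·12544 = 1)

1665 112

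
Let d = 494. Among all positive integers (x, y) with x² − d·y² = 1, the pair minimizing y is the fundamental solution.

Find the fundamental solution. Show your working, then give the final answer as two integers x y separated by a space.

√494 → a₀=22, period (4,2,2,1,2,1,2,2,4,44); ℓ=10 even so k=9
a_0=22:  p_0=22·1+0=22,  q_0=22·0+1=1
a_1=4:  p_1=4·22+1=89,  q_1=4·1+0=4
a_2=2:  p_2=2·89+22=200,  q_2=2·4+1=9
a_3=2:  p_3=2·200+89=489,  q_3=2·9+4=22
a_4=1:  p_4=1·489+200=689,  q_4=1·22+9=31
a_5=2:  p_5=2·689+489=1867,  q_5=2·31+22=84
a_6=1:  p_6=1·1867+689=2556,  q_6=1·84+31=115
a_7=2:  p_7=2·2556+1867=6979,  q_7=2·115+84=314
a_8=2:  p_8=2·6979+2556=16514,  q_8=2·314+115=743
a_9=4:  p_9=4·16514+6979=73035,  q_9=4·743+314=3286
fundamental: x₁=73035, y₁=3286  (since 5334111225 − 494·10797796 = 1)

73035 3286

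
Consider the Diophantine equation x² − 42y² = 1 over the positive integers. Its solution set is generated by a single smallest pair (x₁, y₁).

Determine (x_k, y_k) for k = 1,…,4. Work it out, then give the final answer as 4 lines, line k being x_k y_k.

√42 = [6; 2,12, …], period ℓ=2 (even) → k=1
step 0: (6, 1)  from 6·(1,0) + (0,1)
step 1: (13, 2)  from 2·(6,1) + (1,0)
(x₁, y₁) = (13, 2);  13² − 42·2² = 1 ✓
n=2: (13,2)∘(13,2) = (13·13+42·2·2, 13·2+2·13) = (337,52)
n=3: (337,52)∘(13,2) = (13·337+42·2·52, 13·52+2·337) = (8749,1350)
n=4: (8749,1350)∘(13,2) = (13·8749+42·2·1350, 13·1350+2·8749) = (227137,35048)

13 2
337 52
8749 1350
227137 35048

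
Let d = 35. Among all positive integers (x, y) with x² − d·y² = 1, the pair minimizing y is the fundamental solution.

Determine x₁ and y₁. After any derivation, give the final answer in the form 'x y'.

6 1

√35 → a₀=5, period (1,10); ℓ=2 even so k=1
step 0: (5, 1)  from 5·(1,0) + (0,1)
step 1: (6, 1)  from 1·(5,1) + (1,0)
fundamental: x₁=6, y₁=1  (since 36 − 35·1 = 1)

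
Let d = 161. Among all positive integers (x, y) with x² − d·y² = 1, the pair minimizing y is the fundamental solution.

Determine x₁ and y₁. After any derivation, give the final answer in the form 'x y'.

11775 928

√161 = [12; 1,2,4,1,2,1,4,2,1,24, …], period ℓ=10 (even) → k=9
i=0: a=12 ⇒ p=12, q=1
i=1: a=1 ⇒ p=13, q=1
i=2: a=2 ⇒ p=38, q=3
i=3: a=4 ⇒ p=165, q=13
i=4: a=1 ⇒ p=203, q=16
…
i=6: a=1 ⇒ p=774, q=61
i=7: a=4 ⇒ p=3667, q=289
i=8: a=2 ⇒ p=8108, q=639
i=9: a=1 ⇒ p=11775, q=928
→ (11775, 928).  Check: 11775²=138650625, 161·928²=138650624, difference 1.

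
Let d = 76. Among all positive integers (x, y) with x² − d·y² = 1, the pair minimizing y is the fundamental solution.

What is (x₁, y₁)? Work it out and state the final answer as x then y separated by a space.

57799 6630

d=76: √d = [8; 1,2,1,1,5,4,5,1,1,2,1,16] (ℓ=12, even), read p_11/q_11
a_0=8:  p_0=8·1+0=8,  q_0=8·0+1=1
…
a_4=1:  p_4=1·35+26=61,  q_4=1·4+3=7
a_5=5:  p_5=5·61+35=340,  q_5=5·7+4=39
…
a_7=5:  p_7=5·1421+340=7445,  q_7=5·163+39=854
…
a_10=2:  p_10=2·16311+8866=41488,  q_10=2·1871+1017=4759
a_11=1:  p_11=1·41488+16311=57799,  q_11=1·4759+1871=6630
(x₁, y₁) = (57799, 6630);  57799² − 76·6630² = 1 ✓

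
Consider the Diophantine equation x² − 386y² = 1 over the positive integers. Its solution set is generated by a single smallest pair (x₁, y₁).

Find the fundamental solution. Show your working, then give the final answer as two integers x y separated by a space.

111555 5678

√386 → a₀=19, period (1,1,1,4,1,18,1,4,1,1,1,38); ℓ=12 even so k=11
i=0: a=19 ⇒ p=19, q=1
i=1: a=1 ⇒ p=20, q=1
i=2: a=1 ⇒ p=39, q=2
…
i=4: a=4 ⇒ p=275, q=14
i=5: a=1 ⇒ p=334, q=17
…
i=10: a=1 ⇒ p=72163, q=3673
i=11: a=1 ⇒ p=111555, q=5678
(x₁, y₁) = (111555, 5678);  111555² − 386·5678² = 1 ✓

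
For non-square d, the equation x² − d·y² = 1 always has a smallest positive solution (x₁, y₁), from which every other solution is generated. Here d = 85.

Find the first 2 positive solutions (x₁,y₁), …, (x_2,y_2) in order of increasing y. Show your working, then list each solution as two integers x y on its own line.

√85 → a₀=9, period (4,1,1,4,18); ℓ=5 odd so k=9
a_0=9:  p_0=9·1+0=9,  q_0=9·0+1=1
a_1=4:  p_1=4·9+1=37,  q_1=4·1+0=4
a_2=1:  p_2=1·37+9=46,  q_2=1·4+1=5
a_3=1:  p_3=1·46+37=83,  q_3=1·5+4=9
a_4=4:  p_4=4·83+46=378,  q_4=4·9+5=41
a_5=18:  p_5=18·378+83=6887,  q_5=18·41+9=747
a_6=4:  p_6=4·6887+378=27926,  q_6=4·747+41=3029
a_7=1:  p_7=1·27926+6887=34813,  q_7=1·3029+747=3776
a_8=1:  p_8=1·34813+27926=62739,  q_8=1·3776+3029=6805
a_9=4:  p_9=4·62739+34813=285769,  q_9=4·6805+3776=30996
fundamental: x₁=285769, y₁=30996  (since 81663921361 − 85·960752016 = 1)
k=2:  x_2 = 285769·285769+85·30996·30996 = 163327842721,  y_2 = 285769·30996+30996·285769 = 17715391848

285769 30996
163327842721 17715391848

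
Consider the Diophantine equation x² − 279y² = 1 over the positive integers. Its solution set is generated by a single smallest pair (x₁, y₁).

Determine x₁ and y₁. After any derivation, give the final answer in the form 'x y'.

[16; 1,2,2,1,2,2,1,32] for √279; ℓ=8 ⇒ convergent index 7
k=0  a_k=16  p_k/q_k = 16/1
k=1  a_k=1  p_k/q_k = 17/1
…
k=5  a_k=2  p_k/q_k = 451/27
k=6  a_k=2  p_k/q_k = 1069/64
k=7  a_k=1  p_k/q_k = 1520/91
→ (1520, 91).  Check: 1520²=2310400, 279·91²=2310399, difference 1.

1520 91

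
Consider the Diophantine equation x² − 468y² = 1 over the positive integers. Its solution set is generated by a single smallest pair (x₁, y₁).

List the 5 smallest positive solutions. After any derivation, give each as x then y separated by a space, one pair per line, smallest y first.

[21; 1,1,1,2,1,1,1,42] for √468; ℓ=8 ⇒ convergent index 7
a_0=21:  p_0=21·1+0=21,  q_0=21·0+1=1
a_1=1:  p_1=1·21+1=22,  q_1=1·1+0=1
a_2=1:  p_2=1·22+21=43,  q_2=1·1+1=2
a_3=1:  p_3=1·43+22=65,  q_3=1·2+1=3
…
a_5=1:  p_5=1·173+65=238,  q_5=1·8+3=11
a_6=1:  p_6=1·238+173=411,  q_6=1·11+8=19
a_7=1:  p_7=1·411+238=649,  q_7=1·19+11=30
fundamental: x₁=649, y₁=30  (since 421201 − 468·900 = 1)
n=2: (649,30)∘(649,30) = (649·649+468·30·30, 649·30+30·649) = (842401,38940)
n=3: (842401,38940)∘(649,30) = (649·842401+468·30·38940, 649·38940+30·842401) = (1093435849,50544090)
n=4: (1093435849,50544090)∘(649,30) = (649·1093435849+468·30·50544090, 649·50544090+30·1093435849) = (1419278889601,65606189880)
n=5: (1419278889601,65606189880)∘(649,30) = (649·1419278889601+468·30·65606189880, 649·65606189880+30·1419278889601) = (1842222905266249,85156783920150)

649 30
842401 38940
1093435849 50544090
1419278889601 65606189880
1842222905266249 85156783920150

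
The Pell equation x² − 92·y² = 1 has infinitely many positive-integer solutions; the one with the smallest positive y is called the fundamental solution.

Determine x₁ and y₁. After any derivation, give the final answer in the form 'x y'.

1151 120

√92 = [9; 1,1,2,4,2,1,1,18, …], period ℓ=8 (even) → k=7
k=0  a_k=9  p_k/q_k = 9/1
…
k=3  a_k=2  p_k/q_k = 48/5
…
k=6  a_k=1  p_k/q_k = 681/71
k=7  a_k=1  p_k/q_k = 1151/120
fundamental: x₁=1151, y₁=120  (since 1324801 − 92·14400 = 1)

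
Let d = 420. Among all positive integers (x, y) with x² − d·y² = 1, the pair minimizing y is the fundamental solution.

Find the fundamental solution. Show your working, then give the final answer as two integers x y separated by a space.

41 2

√420 = [20; 2,40, …], period ℓ=2 (even) → k=1
step 0: (20, 1)  from 20·(1,0) + (0,1)
step 1: (41, 2)  from 2·(20,1) + (1,0)
→ (41, 2).  Check: 41²=1681, 420·2²=1680, difference 1.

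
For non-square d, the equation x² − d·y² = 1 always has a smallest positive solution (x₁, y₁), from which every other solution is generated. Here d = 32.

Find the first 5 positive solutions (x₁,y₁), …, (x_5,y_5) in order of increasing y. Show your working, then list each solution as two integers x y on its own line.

d=32: √d = [5; 1,1,1,10] (ℓ=4, even), read p_3/q_3
step 0: (5, 1)  from 5·(1,0) + (0,1)
step 1: (6, 1)  from 1·(5,1) + (1,0)
step 2: (11, 2)  from 1·(6,1) + (5,1)
step 3: (17, 3)  from 1·(11,2) + (6,1)
→ (17, 3).  Check: 17²=289, 32·3²=288, difference 1.
(x_2, y_2) = (17·17 + 32·3·3, 17·3 + 3·17) = (577, 102)
(x_3, y_3) = (17·577 + 32·3·102, 17·102 + 3·577) = (19601, 3465)
(x_4, y_4) = (17·19601 + 32·3·3465, 17·3465 + 3·19601) = (665857, 117708)
(x_5, y_5) = (17·665857 + 32·3·117708, 17·117708 + 3·665857) = (22619537, 3998607)

17 3
577 102
19601 3465
665857 117708
22619537 3998607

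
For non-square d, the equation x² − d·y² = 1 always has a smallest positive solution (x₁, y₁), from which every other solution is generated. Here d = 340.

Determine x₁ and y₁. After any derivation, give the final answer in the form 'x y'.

285769 15498

d=340: √d = [18; 2,3,1,1,1,…,3,2,36] (ℓ=14, even), read p_13/q_13
i=0: a=18 ⇒ p=18, q=1
i=1: a=2 ⇒ p=37, q=2
i=2: a=3 ⇒ p=129, q=7
…
i=5: a=1 ⇒ p=461, q=25
…
i=7: a=8 ⇒ p=6509, q=353
i=8: a=1 ⇒ p=7265, q=394
…
i=10: a=1 ⇒ p=21039, q=1141
…
i=12: a=3 ⇒ p=125478, q=6805
i=13: a=2 ⇒ p=285769, q=15498
fundamental: x₁=285769, y₁=15498  (since 81663921361 − 340·240188004 = 1)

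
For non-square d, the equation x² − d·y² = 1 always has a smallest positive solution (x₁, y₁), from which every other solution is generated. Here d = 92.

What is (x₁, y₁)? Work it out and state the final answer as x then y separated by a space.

[9; 1,1,2,4,2,1,1,18] for √92; ℓ=8 ⇒ convergent index 7
k=0  a_k=9  p_k/q_k = 9/1
k=1  a_k=1  p_k/q_k = 10/1
…
k=6  a_k=1  p_k/q_k = 681/71
k=7  a_k=1  p_k/q_k = 1151/120
→ (1151, 120).  Check: 1151²=1324801, 92·120²=1324800, difference 1.

1151 120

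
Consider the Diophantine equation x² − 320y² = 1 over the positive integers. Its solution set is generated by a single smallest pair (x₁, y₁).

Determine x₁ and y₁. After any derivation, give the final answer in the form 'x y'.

161 9

d=320: √d = [17; 1,7,1,34] (ℓ=4, even), read p_3/q_3
k=0  a_k=17  p_k/q_k = 17/1
k=1  a_k=1  p_k/q_k = 18/1
k=2  a_k=7  p_k/q_k = 143/8
k=3  a_k=1  p_k/q_k = 161/9
(x₁, y₁) = (161, 9);  161² − 320·9² = 1 ✓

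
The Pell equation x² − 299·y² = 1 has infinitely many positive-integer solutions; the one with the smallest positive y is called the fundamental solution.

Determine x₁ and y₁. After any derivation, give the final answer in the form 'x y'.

415 24

[17; 3,2,3,34] for √299; ℓ=4 ⇒ convergent index 3
k=0  a_k=17  p_k/q_k = 17/1
k=1  a_k=3  p_k/q_k = 52/3
k=2  a_k=2  p_k/q_k = 121/7
k=3  a_k=3  p_k/q_k = 415/24
→ (415, 24).  Check: 415²=172225, 299·24²=172224, difference 1.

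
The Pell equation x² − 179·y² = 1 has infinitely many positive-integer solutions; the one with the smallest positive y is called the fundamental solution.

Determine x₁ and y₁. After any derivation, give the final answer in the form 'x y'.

[13; 2,1,1,1,3,…,1,2,26] for √179; ℓ=14 ⇒ convergent index 13
k=0  a_k=13  p_k/q_k = 13/1
…
k=2  a_k=1  p_k/q_k = 40/3
k=3  a_k=1  p_k/q_k = 67/5
…
k=6  a_k=5  p_k/q_k = 2047/153
k=7  a_k=13  p_k/q_k = 26999/2018
…
k=10  a_k=1  p_k/q_k = 575167/42990
k=11  a_k=1  p_k/q_k = 1013292/75737
k=12  a_k=1  p_k/q_k = 1588459/118727
k=13  a_k=2  p_k/q_k = 4190210/313191
(x₁, y₁) = (4190210, 313191);  4190210² − 179·313191² = 1 ✓

4190210 313191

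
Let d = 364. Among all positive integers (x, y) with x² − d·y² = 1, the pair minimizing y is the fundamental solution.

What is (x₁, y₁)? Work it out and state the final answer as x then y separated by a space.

4954951 259710

√364 = [19; 12,1,2,3,1,8,1,3,2,1,12,38, …], period ℓ=12 (even) → k=11
k=0  a_k=19  p_k/q_k = 19/1
…
k=2  a_k=1  p_k/q_k = 248/13
…
k=4  a_k=3  p_k/q_k = 2423/127
…
k=8  a_k=3  p_k/q_k = 119872/6283
k=9  a_k=2  p_k/q_k = 270499/14178
k=10  a_k=1  p_k/q_k = 390371/20461
k=11  a_k=12  p_k/q_k = 4954951/259710
fundamental: x₁=4954951, y₁=259710  (since 24551539412401 − 364·67449284100 = 1)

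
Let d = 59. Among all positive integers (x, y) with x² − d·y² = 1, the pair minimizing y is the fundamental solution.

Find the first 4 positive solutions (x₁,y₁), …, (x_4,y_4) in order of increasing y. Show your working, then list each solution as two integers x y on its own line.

530 69
561799 73140
595506410 77528331
631236232801 82179957720

√59 = [7; 1,2,7,2,1,14, …], period ℓ=6 (even) → k=5
k=0  a_k=7  p_k/q_k = 7/1
k=1  a_k=1  p_k/q_k = 8/1
k=2  a_k=2  p_k/q_k = 23/3
…
k=4  a_k=2  p_k/q_k = 361/47
k=5  a_k=1  p_k/q_k = 530/69
→ (530, 69).  Check: 530²=280900, 59·69²=280899, difference 1.
n=2: (530,69)∘(530,69) = (530·530+59·69·69, 530·69+69·530) = (561799,73140)
n=3: (561799,73140)∘(530,69) = (530·561799+59·69·73140, 530·73140+69·561799) = (595506410,77528331)
n=4: (595506410,77528331)∘(530,69) = (530·595506410+59·69·77528331, 530·77528331+69·595506410) = (631236232801,82179957720)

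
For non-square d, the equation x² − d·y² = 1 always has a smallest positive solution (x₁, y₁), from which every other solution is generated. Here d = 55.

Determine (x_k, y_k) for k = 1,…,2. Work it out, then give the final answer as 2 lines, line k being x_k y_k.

89 12
15841 2136

√55 = [7; 2,2,2,14, …], period ℓ=4 (even) → k=3
step 0: (7, 1)  from 7·(1,0) + (0,1)
…
step 2: (37, 5)  from 2·(15,2) + (7,1)
step 3: (89, 12)  from 2·(37,5) + (15,2)
fundamental: x₁=89, y₁=12  (since 7921 − 55·144 = 1)
n=2: (89,12)∘(89,12) = (89·89+55·12·12, 89·12+12·89) = (15841,2136)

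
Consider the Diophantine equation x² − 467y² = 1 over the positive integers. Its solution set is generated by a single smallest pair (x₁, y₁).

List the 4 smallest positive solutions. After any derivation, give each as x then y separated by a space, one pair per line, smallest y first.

d=467: √d = [21; 1,1,1,1,3,…,1,1,42] (ℓ=14, even), read p_13/q_13
a_0=21:  p_0=21·1+0=21,  q_0=21·0+1=1
a_1=1:  p_1=1·21+1=22,  q_1=1·1+0=1
a_2=1:  p_2=1·22+21=43,  q_2=1·1+1=2
a_3=1:  p_3=1·43+22=65,  q_3=1·2+1=3
a_4=1:  p_4=1·65+43=108,  q_4=1·3+2=5
a_5=3:  p_5=3·108+65=389,  q_5=3·5+3=18
a_6=3:  p_6=3·389+108=1275,  q_6=3·18+5=59
a_7=21:  p_7=21·1275+389=27164,  q_7=21·59+18=1257
a_8=3:  p_8=3·27164+1275=82767,  q_8=3·1257+59=3830
a_9=3:  p_9=3·82767+27164=275465,  q_9=3·3830+1257=12747
…
a_12=1:  p_12=1·633697+358232=991929,  q_12=1·29324+16577=45901
a_13=1:  p_13=1·991929+633697=1625626,  q_13=1·45901+29324=75225
(x₁, y₁) = (1625626, 75225);  1625626² − 467·75225² = 1 ✓
n=2: (1625626,75225)∘(1625626,75225) = (1625626·1625626+467·75225·75225, 1625626·75225+75225·1625626) = (5285319783751,244575431700)
n=3: (5285319783751,244575431700)∘(1625626,75225) = (1625626·5285319783751+467·75225·244575431700, 1625626·244575431700+75225·5285319783751) = (17183906517558380626,795176361465413175)
n=4: (17183906517558380626,795176361465413175)∘(1625626,75225) = (1625626·17183906517558380626+467·75225·795176361465413175, 1625626·795176361465413175+75225·17183906517558380626) = (55869210433019434807260001,2585318735566902940613400)

1625626 75225
5285319783751 244575431700
17183906517558380626 795176361465413175
55869210433019434807260001 2585318735566902940613400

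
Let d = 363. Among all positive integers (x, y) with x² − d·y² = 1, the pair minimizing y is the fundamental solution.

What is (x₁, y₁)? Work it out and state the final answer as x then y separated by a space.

362 19

√363 → a₀=19, period (19,38); ℓ=2 even so k=1
a_0=19:  p_0=19·1+0=19,  q_0=19·0+1=1
a_1=19:  p_1=19·19+1=362,  q_1=19·1+0=19
(x₁, y₁) = (362, 19);  362² − 363·19² = 1 ✓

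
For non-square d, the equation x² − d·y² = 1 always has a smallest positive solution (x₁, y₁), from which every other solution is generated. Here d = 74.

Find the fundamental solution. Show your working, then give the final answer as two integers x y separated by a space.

√74 → a₀=8, period (1,1,1,1,16); ℓ=5 odd so k=9
i=0: a=8 ⇒ p=8, q=1
i=1: a=1 ⇒ p=9, q=1
i=2: a=1 ⇒ p=17, q=2
…
i=4: a=1 ⇒ p=43, q=5
i=5: a=16 ⇒ p=714, q=83
i=6: a=1 ⇒ p=757, q=88
…
i=8: a=1 ⇒ p=2228, q=259
i=9: a=1 ⇒ p=3699, q=430
→ (3699, 430).  Check: 3699²=13682601, 74·430²=13682600, difference 1.

3699 430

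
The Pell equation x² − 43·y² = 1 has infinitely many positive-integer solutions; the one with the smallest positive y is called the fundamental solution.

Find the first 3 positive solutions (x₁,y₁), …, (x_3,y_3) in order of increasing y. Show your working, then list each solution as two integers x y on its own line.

3482 531
24248647 3697884
168867574226 25752063645

√43 = [6; 1,1,3,1,5,1,3,1,1,12, …], period ℓ=10 (even) → k=9
i=0: a=6 ⇒ p=6, q=1
i=1: a=1 ⇒ p=7, q=1
…
i=4: a=1 ⇒ p=59, q=9
…
i=7: a=3 ⇒ p=1541, q=235
i=8: a=1 ⇒ p=1941, q=296
i=9: a=1 ⇒ p=3482, q=531
(x₁, y₁) = (3482, 531);  3482² − 43·531² = 1 ✓
n=2: (3482,531)∘(3482,531) = (3482·3482+43·531·531, 3482·531+531·3482) = (24248647,3697884)
n=3: (24248647,3697884)∘(3482,531) = (3482·24248647+43·531·3697884, 3482·3697884+531·24248647) = (168867574226,25752063645)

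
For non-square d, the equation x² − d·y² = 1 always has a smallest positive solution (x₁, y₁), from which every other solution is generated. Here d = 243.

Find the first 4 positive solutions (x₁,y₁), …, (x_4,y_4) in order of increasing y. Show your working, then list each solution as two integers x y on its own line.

d=243: √d = [15; 1,1,2,3,15,3,2,1,1,30] (ℓ=10, even), read p_9/q_9
k=0  a_k=15  p_k/q_k = 15/1
…
k=2  a_k=1  p_k/q_k = 31/2
…
k=7  a_k=2  p_k/q_k = 28901/1854
k=8  a_k=1  p_k/q_k = 41325/2651
k=9  a_k=1  p_k/q_k = 70226/4505
(x₁, y₁) = (70226, 4505);  70226² − 243·4505² = 1 ✓
(70226+4505√243)^2 = 9863382151 + 632736260√243
(70226+4505√243)^3 = 1385331749802026 + 88869073185015√243
(70226+4505√243)^4 = 194572614913330773601 + 12481839066348990520√243

70226 4505
9863382151 632736260
1385331749802026 88869073185015
194572614913330773601 12481839066348990520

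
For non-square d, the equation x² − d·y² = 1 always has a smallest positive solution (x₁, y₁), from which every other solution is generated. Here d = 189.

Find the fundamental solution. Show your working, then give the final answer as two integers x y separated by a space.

55 4

d=189: √d = [13; 1,2,1,26] (ℓ=4, even), read p_3/q_3
step 0: (13, 1)  from 13·(1,0) + (0,1)
…
step 2: (41, 3)  from 2·(14,1) + (13,1)
step 3: (55, 4)  from 1·(41,3) + (14,1)
fundamental: x₁=55, y₁=4  (since 3025 − 189·16 = 1)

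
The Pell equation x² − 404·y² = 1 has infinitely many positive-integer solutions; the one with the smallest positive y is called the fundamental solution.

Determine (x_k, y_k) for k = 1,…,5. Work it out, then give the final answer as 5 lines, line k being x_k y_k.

√404 → a₀=20, period (10,40); ℓ=2 even so k=1
i=0: a=20 ⇒ p=20, q=1
i=1: a=10 ⇒ p=201, q=10
→ (201, 10).  Check: 201²=40401, 404·10²=40400, difference 1.
(201+10√404)^2 = 80801 + 4020√404
(201+10√404)^3 = 32481801 + 1616030√404
(201+10√404)^4 = 13057603201 + 649640040√404
(201+10√404)^5 = 5249124005001 + 261153680050√404

201 10
80801 4020
32481801 1616030
13057603201 649640040
5249124005001 261153680050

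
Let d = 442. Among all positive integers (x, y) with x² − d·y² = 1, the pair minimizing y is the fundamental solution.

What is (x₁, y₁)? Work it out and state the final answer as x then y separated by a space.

883 42

[21; 42] for √442; ℓ=1 ⇒ convergent index 1
a_0=21:  p_0=21·1+0=21,  q_0=21·0+1=1
a_1=42:  p_1=42·21+1=883,  q_1=42·1+0=42
(x₁, y₁) = (883, 42);  883² − 442·42² = 1 ✓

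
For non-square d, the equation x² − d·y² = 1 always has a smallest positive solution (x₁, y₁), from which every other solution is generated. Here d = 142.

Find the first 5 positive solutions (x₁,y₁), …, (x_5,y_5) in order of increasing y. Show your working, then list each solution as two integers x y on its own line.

143 12
40897 3432
11696399 981540
3345129217 280717008
956695259663 80284082748

d=142: √d = [11; 1,10,1,22] (ℓ=4, even), read p_3/q_3
a_0=11:  p_0=11·1+0=11,  q_0=11·0+1=1
…
a_2=10:  p_2=10·12+11=131,  q_2=10·1+1=11
a_3=1:  p_3=1·131+12=143,  q_3=1·11+1=12
fundamental: x₁=143, y₁=12  (since 20449 − 142·144 = 1)
k=2:  x_2 = 143·143+142·12·12 = 40897,  y_2 = 143·12+12·143 = 3432
k=3:  x_3 = 143·40897+142·12·3432 = 11696399,  y_3 = 143·3432+12·40897 = 981540
k=4:  x_4 = 143·11696399+142·12·981540 = 3345129217,  y_4 = 143·981540+12·11696399 = 280717008
k=5:  x_5 = 143·3345129217+142·12·280717008 = 956695259663,  y_5 = 143·280717008+12·3345129217 = 80284082748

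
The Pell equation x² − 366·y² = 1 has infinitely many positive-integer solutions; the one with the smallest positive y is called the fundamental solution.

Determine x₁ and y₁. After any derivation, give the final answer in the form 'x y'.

√366 = [19; 7,1,1,1,2,12,2,1,1,1,7,38, …], period ℓ=12 (even) → k=11
k=0  a_k=19  p_k/q_k = 19/1
k=1  a_k=7  p_k/q_k = 134/7
k=2  a_k=1  p_k/q_k = 153/8
k=3  a_k=1  p_k/q_k = 287/15
k=4  a_k=1  p_k/q_k = 440/23
k=5  a_k=2  p_k/q_k = 1167/61
…
k=7  a_k=2  p_k/q_k = 30055/1571
k=8  a_k=1  p_k/q_k = 44499/2326
k=9  a_k=1  p_k/q_k = 74554/3897
k=10  a_k=1  p_k/q_k = 119053/6223
k=11  a_k=7  p_k/q_k = 907925/47458
→ (907925, 47458).  Check: 907925²=824327805625, 366·47458²=824327805624, difference 1.

907925 47458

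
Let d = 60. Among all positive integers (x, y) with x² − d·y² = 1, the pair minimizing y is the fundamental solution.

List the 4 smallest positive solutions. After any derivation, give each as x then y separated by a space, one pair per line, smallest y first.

√60 → a₀=7, period (1,2,1,14); ℓ=4 even so k=3
a_0=7:  p_0=7·1+0=7,  q_0=7·0+1=1
…
a_2=2:  p_2=2·8+7=23,  q_2=2·1+1=3
a_3=1:  p_3=1·23+8=31,  q_3=1·3+1=4
(x₁, y₁) = (31, 4);  31² − 60·4² = 1 ✓
(x_2, y_2) = (31·31 + 60·4·4, 31·4 + 4·31) = (1921, 248)
(x_3, y_3) = (31·1921 + 60·4·248, 31·248 + 4·1921) = (119071, 15372)
(x_4, y_4) = (31·119071 + 60·4·15372, 31·15372 + 4·119071) = (7380481, 952816)

31 4
1921 248
119071 15372
7380481 952816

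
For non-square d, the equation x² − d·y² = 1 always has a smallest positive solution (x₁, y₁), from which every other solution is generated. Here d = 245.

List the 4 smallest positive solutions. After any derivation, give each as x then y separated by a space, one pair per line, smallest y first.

√245 → a₀=15, period (1,1,1,7,6,7,1,1,1,30); ℓ=10 even so k=9
i=0: a=15 ⇒ p=15, q=1
i=1: a=1 ⇒ p=16, q=1
i=2: a=1 ⇒ p=31, q=2
…
i=8: a=1 ⇒ p=33825, q=2161
i=9: a=1 ⇒ p=51841, q=3312
→ (51841, 3312).  Check: 51841²=2687489281, 245·3312²=2687489280, difference 1.
k=2:  x_2 = 51841·51841+245·3312·3312 = 5374978561,  y_2 = 51841·3312+3312·51841 = 343394784
k=3:  x_3 = 51841·5374978561+245·3312·343394784 = 557288527109761,  y_3 = 51841·343394784+3312·5374978561 = 35603857991376
k=4:  x_4 = 51841·557288527109761+245·3312·35603857991376 = 57780789062419261441,  y_4 = 51841·35603857991376+3312·557288527109761 = 3691479203918451648

51841 3312
5374978561 343394784
557288527109761 35603857991376
57780789062419261441 3691479203918451648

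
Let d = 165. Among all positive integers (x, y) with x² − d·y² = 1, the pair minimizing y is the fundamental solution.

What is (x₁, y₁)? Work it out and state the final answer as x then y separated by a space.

1079 84

d=165: √d = [12; 1,5,2,5,1,24] (ℓ=6, even), read p_5/q_5
i=0: a=12 ⇒ p=12, q=1
i=1: a=1 ⇒ p=13, q=1
…
i=4: a=5 ⇒ p=912, q=71
i=5: a=1 ⇒ p=1079, q=84
(x₁, y₁) = (1079, 84);  1079² − 165·84² = 1 ✓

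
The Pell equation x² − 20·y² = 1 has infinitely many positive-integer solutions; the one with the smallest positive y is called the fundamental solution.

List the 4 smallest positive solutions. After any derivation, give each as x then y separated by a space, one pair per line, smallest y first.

√20 → a₀=4, period (2,8); ℓ=2 even so k=1
a_0=4:  p_0=4·1+0=4,  q_0=4·0+1=1
a_1=2:  p_1=2·4+1=9,  q_1=2·1+0=2
fundamental: x₁=9, y₁=2  (since 81 − 20·4 = 1)
(9+2√20)^2 = 161 + 36√20
(9+2√20)^3 = 2889 + 646√20
(9+2√20)^4 = 51841 + 11592√20

9 2
161 36
2889 646
51841 11592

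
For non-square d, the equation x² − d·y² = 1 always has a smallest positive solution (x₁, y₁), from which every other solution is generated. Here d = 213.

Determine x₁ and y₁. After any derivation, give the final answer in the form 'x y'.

194399 13320

√213 → a₀=14, period (1,1,2,6,1,8,1,6,2,1,1,28); ℓ=12 even so k=11
step 0: (14, 1)  from 14·(1,0) + (0,1)
…
step 2: (29, 2)  from 1·(15,1) + (14,1)
…
step 7: (5327, 365)  from 1·(4787,328) + (540,37)
step 8: (36749, 2518)  from 6·(5327,365) + (4787,328)
…
step 10: (115574, 7919)  from 1·(78825,5401) + (36749,2518)
step 11: (194399, 13320)  from 1·(115574,7919) + (78825,5401)
(x₁, y₁) = (194399, 13320);  194399² − 213·13320² = 1 ✓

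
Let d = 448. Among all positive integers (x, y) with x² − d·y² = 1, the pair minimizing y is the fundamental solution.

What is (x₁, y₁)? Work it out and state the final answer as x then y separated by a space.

127 6

√448 = [21; 6,42, …], period ℓ=2 (even) → k=1
i=0: a=21 ⇒ p=21, q=1
i=1: a=6 ⇒ p=127, q=6
(x₁, y₁) = (127, 6);  127² − 448·6² = 1 ✓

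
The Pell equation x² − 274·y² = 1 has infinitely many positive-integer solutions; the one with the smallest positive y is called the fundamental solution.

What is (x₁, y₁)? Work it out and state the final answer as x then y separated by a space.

3959299 239190

d=274: √d = [16; 1,1,4,4,1,1,32] (ℓ=7, odd), read p_13/q_13
a_0=16:  p_0=16·1+0=16,  q_0=16·0+1=1
…
a_4=4:  p_4=4·149+33=629,  q_4=4·9+2=38
…
a_10=4:  p_10=4·93011+47209=419253,  q_10=4·5619+2852=25328
…
a_12=1:  p_12=1·1770023+419253=2189276,  q_12=1·106931+25328=132259
a_13=1:  p_13=1·2189276+1770023=3959299,  q_13=1·132259+106931=239190
fundamental: x₁=3959299, y₁=239190  (since 15676048571401 − 274·57211856100 = 1)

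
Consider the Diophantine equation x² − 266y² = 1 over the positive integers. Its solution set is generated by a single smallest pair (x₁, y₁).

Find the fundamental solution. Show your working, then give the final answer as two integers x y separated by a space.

685 42

√266 = [16; 3,4,3,32, …], period ℓ=4 (even) → k=3
i=0: a=16 ⇒ p=16, q=1
…
i=2: a=4 ⇒ p=212, q=13
i=3: a=3 ⇒ p=685, q=42
fundamental: x₁=685, y₁=42  (since 469225 − 266·1764 = 1)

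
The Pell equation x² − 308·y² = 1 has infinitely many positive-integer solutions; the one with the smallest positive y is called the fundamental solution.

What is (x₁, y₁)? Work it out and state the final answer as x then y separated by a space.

d=308: √d = [17; 1,1,4,1,1,34] (ℓ=6, even), read p_5/q_5
step 0: (17, 1)  from 17·(1,0) + (0,1)
…
step 3: (158, 9)  from 4·(35,2) + (18,1)
step 4: (193, 11)  from 1·(158,9) + (35,2)
step 5: (351, 20)  from 1·(193,11) + (158,9)
(x₁, y₁) = (351, 20);  351² − 308·20² = 1 ✓

351 20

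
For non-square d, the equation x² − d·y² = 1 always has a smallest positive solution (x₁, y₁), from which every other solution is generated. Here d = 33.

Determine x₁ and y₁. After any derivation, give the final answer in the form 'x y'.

23 4

d=33: √d = [5; 1,2,1,10] (ℓ=4, even), read p_3/q_3
step 0: (5, 1)  from 5·(1,0) + (0,1)
…
step 2: (17, 3)  from 2·(6,1) + (5,1)
step 3: (23, 4)  from 1·(17,3) + (6,1)
(x₁, y₁) = (23, 4);  23² − 33·4² = 1 ✓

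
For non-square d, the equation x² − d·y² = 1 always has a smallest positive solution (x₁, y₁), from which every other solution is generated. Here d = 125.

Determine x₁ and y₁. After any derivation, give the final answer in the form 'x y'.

√125 → a₀=11, period (5,1,1,5,22); ℓ=5 odd so k=9
a_0=11:  p_0=11·1+0=11,  q_0=11·0+1=1
…
a_2=1:  p_2=1·56+11=67,  q_2=1·5+1=6
…
a_6=5:  p_6=5·15127+682=76317,  q_6=5·1353+61=6826
…
a_8=1:  p_8=1·91444+76317=167761,  q_8=1·8179+6826=15005
a_9=5:  p_9=5·167761+91444=930249,  q_9=5·15005+8179=83204
→ (930249, 83204).  Check: 930249²=865363202001, 125·83204²=865363202000, difference 1.

930249 83204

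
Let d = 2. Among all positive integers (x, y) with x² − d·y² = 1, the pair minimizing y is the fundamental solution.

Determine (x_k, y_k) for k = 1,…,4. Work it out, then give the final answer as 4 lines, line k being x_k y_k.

3 2
17 12
99 70
577 408

√2 → a₀=1, period (2); ℓ=1 odd so k=1
i=0: a=1 ⇒ p=1, q=1
i=1: a=2 ⇒ p=3, q=2
→ (3, 2).  Check: 3²=9, 2·2²=8, difference 1.
k=2:  x_2 = 3·3+2·2·2 = 17,  y_2 = 3·2+2·3 = 12
k=3:  x_3 = 3·17+2·2·12 = 99,  y_3 = 3·12+2·17 = 70
k=4:  x_4 = 3·99+2·2·70 = 577,  y_4 = 3·70+2·99 = 408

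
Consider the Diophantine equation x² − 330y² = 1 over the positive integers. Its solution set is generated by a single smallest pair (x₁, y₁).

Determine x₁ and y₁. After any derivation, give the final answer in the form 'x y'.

109 6

√330 = [18; 6,36, …], period ℓ=2 (even) → k=1
i=0: a=18 ⇒ p=18, q=1
i=1: a=6 ⇒ p=109, q=6
(x₁, y₁) = (109, 6);  109² − 330·6² = 1 ✓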